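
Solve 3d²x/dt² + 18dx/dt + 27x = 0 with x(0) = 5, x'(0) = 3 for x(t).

x = 5*exp(-3*t) + 18*t*exp(-3*t)

Divide through by 3: x'' + 6x' + 9x = 0.
Characteristic equation r² + 6r + 9 = 0 has discriminant (6)² - 4·(9) = 0, so r = -3 is a repeated root.
Hence x_h = (C1 + C2*t)*exp(-3*t).
Apply the initial conditions: x(0) = C1 = 5 and x'(0) = C2 - 3*C1 = 3. Solving gives C1 = 5, C2 = 18.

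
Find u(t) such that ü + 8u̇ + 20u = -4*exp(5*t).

u = -4*exp(5*t)/85 + C1*cos(2*t)*exp(-4*t) + C2*exp(-4*t)*sin(2*t)

Characteristic equation r² + 8r + 20 = 0 has discriminant (8)² - 4·(20) = -16 < 0, so r = -4 ± 2i.
Hence u_h = C1*cos(2*t)*exp(-4*t) + C2*exp(-4*t)*sin(2*t).
Try u_p = A*exp(5*t). Substituting into the equation and dividing by exp(5*t) gives A = -4/85, so u_p = -4*exp(5*t)/85.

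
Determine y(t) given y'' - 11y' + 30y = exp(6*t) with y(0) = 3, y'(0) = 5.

Characteristic equation r² - 11r + 30 = 0 factors as (r - 5)(r - 6) = 0, so r = 5, 6.
Hence y_h = C1*exp(5*t) + C2*exp(6*t).
Since exp(6*t) solves the homogeneous equation (r = 6 is a root of multiplicity 1), multiply the trial by t. Try y_p = A*t*exp(6*t). Substituting into the equation and dividing by exp(6*t) gives A = 1, so y_p = t*exp(6*t).
General solution: y = C1*exp(5*t) + C2*exp(6*t) + t*exp(6*t).
Apply the initial conditions: y(0) = C1 + C2 = 3 and y'(0) = 1 + 5*C1 + 6*C2 = 5. Solving gives C1 = 14, C2 = -11.

y = -11*exp(6*t) + 14*exp(5*t) + t*exp(6*t)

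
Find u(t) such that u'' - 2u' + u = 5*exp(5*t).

u = 5*exp(5*t)/16 + C1*exp(t) + C2*t*exp(t)

Characteristic equation r² - 2r + 1 = 0 has discriminant (-2)² - 4·(1) = 0, so r = 1 is a repeated root.
Hence u_h = (C1 + C2*t)*exp(t).
Try u_p = A*exp(5*t). Substituting into the equation and dividing by exp(5*t) gives A = 5/16, so u_p = 5*exp(5*t)/16.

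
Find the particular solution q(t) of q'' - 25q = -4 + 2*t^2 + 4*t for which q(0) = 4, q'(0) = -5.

Characteristic equation r² - 25 = 0 factors as (r - 5)(r + 5) = 0, so r = 5, -5.
Hence q_h = C1*exp(5*t) + C2*exp(-5*t).
For the particular solution try q_p = A0 + A1*t + A2*t^2. Substituting and matching coefficients of each power of t gives A0 = 96/625, A1 = -4/25, A2 = -2/25, so q_p = 96/625 - 4*t/25 - 2*t^2/25.
General solution: q = 96/625 - 4*t/25 - 2*t^2/25 + C1*exp(5*t) + C2*exp(-5*t).
Apply the initial conditions: q(0) = 96/625 + C1 + C2 = 4 and q'(0) = -4/25 - 5*C2 + 5*C1 = -5. Solving gives C1 = 1799/1250, C2 = 3009/1250.

q = 96/625 - 4*t/25 - 2*t**2/25 + 1799*exp(5*t)/1250 + 3009*exp(-5*t)/1250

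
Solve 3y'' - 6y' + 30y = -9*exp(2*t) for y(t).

y = -3*exp(2*t)/10 + C1*cos(3*t)*exp(t) + C2*exp(t)*sin(3*t)

Divide through by 3: y'' - 2y' + 10y = -3*exp(2*t).
Characteristic equation r² - 2r + 10 = 0 has discriminant (-2)² - 4·(10) = -36 < 0, so r = 1 ± 3i.
Hence y_h = C1*cos(3*t)*exp(t) + C2*exp(t)*sin(3*t).
Try y_p = A*exp(2*t). Substituting into the equation and dividing by exp(2*t) gives A = -3/10, so y_p = -3*exp(2*t)/10.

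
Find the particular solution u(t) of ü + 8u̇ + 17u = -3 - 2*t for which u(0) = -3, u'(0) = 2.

Characteristic equation r² + 8r + 17 = 0 has discriminant (8)² - 4·(17) = -4 < 0, so r = -4 ± i.
Hence u_h = C1*cos(t)*exp(-4*t) + C2*exp(-4*t)*sin(t).
For the particular solution try u_p = A0 + A1*t. Substituting and matching coefficients of each power of t gives A0 = -35/289, A1 = -2/17, so u_p = -35/289 - 2*t/17.
General solution: u = -35/289 - 2*t/17 + C1*cos(t)*exp(-4*t) + C2*exp(-4*t)*sin(t).
Apply the initial conditions: u(0) = -35/289 + C1 = -3 and u'(0) = -2/17 + C2 - 4*C1 = 2. Solving gives C1 = -832/289, C2 = -2716/289.

u = -35/289 - 2*t/17 - 2716*exp(-4*t)*sin(t)/289 - 832*cos(t)*exp(-4*t)/289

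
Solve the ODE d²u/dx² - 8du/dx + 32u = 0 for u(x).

Characteristic equation r² - 8r + 32 = 0 has discriminant (-8)² - 4·(32) = -64 < 0, so r = 4 ± 4i.
Hence u_h = C1*cos(4*x)*exp(4*x) + C2*exp(4*x)*sin(4*x).

u = C1*cos(4*x)*exp(4*x) + C2*exp(4*x)*sin(4*x)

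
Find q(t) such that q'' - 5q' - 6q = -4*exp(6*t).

Characteristic equation r² - 5r - 6 = 0 factors as (r + 1)(r - 6) = 0, so r = -1, 6.
Hence q_h = C1*exp(-t) + C2*exp(6*t).
Since exp(6*t) solves the homogeneous equation (r = 6 is a root of multiplicity 1), multiply the trial by t. Try q_p = A*t*exp(6*t). Substituting into the equation and dividing by exp(6*t) gives A = -4/7, so q_p = -4*t*exp(6*t)/7.

q = C1*exp(-t) + C2*exp(6*t) - 4*t*exp(6*t)/7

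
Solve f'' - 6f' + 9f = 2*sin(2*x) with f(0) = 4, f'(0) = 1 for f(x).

f = 10*sin(2*x)/169 + 24*cos(2*x)/169 + 652*exp(3*x)/169 - 139*x*exp(3*x)/13

Characteristic equation r² - 6r + 9 = 0 has discriminant (-6)² - 4·(9) = 0, so r = 3 is a repeated root.
Hence f_h = (C1 + C2*x)*exp(3*x).
Try f_p = A*cos(2*x) + B*sin(2*x). Substituting and equating the coefficients of cos(2x) and sin(2x) gives A = 24/169, B = 10/169, so f_p = 10*sin(2*x)/169 + 24*cos(2*x)/169.
General solution: f = 10*sin(2*x)/169 + 24*cos(2*x)/169 + C1*exp(3*x) + C2*x*exp(3*x).
Apply the initial conditions: f(0) = 24/169 + C1 = 4 and f'(0) = 20/169 + C2 + 3*C1 = 1. Solving gives C1 = 652/169, C2 = -139/13.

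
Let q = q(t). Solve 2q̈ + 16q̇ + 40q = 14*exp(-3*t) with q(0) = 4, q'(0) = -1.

q = 7*exp(-3*t)/5 + 13*cos(2*t)*exp(-4*t)/5 + 34*exp(-4*t)*sin(2*t)/5

Divide through by 2: q'' + 8q' + 20q = 7*exp(-3*t).
Characteristic equation r² + 8r + 20 = 0 has discriminant (8)² - 4·(20) = -16 < 0, so r = -4 ± 2i.
Hence q_h = C1*cos(2*t)*exp(-4*t) + C2*exp(-4*t)*sin(2*t).
Try q_p = A*exp(-3*t). Substituting into the equation and dividing by exp(-3*t) gives A = 7/5, so q_p = 7*exp(-3*t)/5.
General solution: q = 7*exp(-3*t)/5 + C1*cos(2*t)*exp(-4*t) + C2*exp(-4*t)*sin(2*t).
Apply the initial conditions: q(0) = 7/5 + C1 = 4 and q'(0) = -21/5 - 4*C1 + 2*C2 = -1. Solving gives C1 = 13/5, C2 = 34/5.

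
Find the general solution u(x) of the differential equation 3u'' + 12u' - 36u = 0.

u = C1*exp(2*x) + C2*exp(-6*x)

Divide through by 3: u'' + 4u' - 12u = 0.
Characteristic equation r² + 4r - 12 = 0 factors as (r - 2)(r + 6) = 0, so r = 2, -6.
Hence u_h = C1*exp(2*x) + C2*exp(-6*x).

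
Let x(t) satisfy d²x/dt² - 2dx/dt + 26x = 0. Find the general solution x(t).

x = C1*cos(5*t)*exp(t) + C2*exp(t)*sin(5*t)

Characteristic equation r² - 2r + 26 = 0 has discriminant (-2)² - 4·(26) = -100 < 0, so r = 1 ± 5i.
Hence x_h = C1*cos(5*t)*exp(t) + C2*exp(t)*sin(5*t).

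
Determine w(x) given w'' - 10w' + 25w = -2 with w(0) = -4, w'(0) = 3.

Characteristic equation r² - 10r + 25 = 0 has discriminant (-10)² - 4·(25) = 0, so r = 5 is a repeated root.
Hence w_h = (C1 + C2*x)*exp(5*x).
For the particular solution try w_p = A0. Substituting and matching coefficients of each power of x gives A0 = -2/25, so w_p = -2/25.
General solution: w = -2/25 + C1*exp(5*x) + C2*x*exp(5*x).
Apply the initial conditions: w(0) = -2/25 + C1 = -4 and w'(0) = C2 + 5*C1 = 3. Solving gives C1 = -98/25, C2 = 113/5.

w = -2/25 - 98*exp(5*x)/25 + 113*x*exp(5*x)/5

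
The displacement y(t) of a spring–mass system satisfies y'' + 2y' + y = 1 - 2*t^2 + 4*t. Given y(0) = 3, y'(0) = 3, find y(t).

Characteristic equation r² + 2r + 1 = 0 has discriminant (2)² - 4·(1) = 0, so r = -1 is a repeated root.
Hence y_h = (C1 + C2*t)*exp(-t).
For the particular solution try y_p = A0 + A1*t + A2*t^2. Substituting and matching coefficients of each power of t gives A0 = -19, A1 = 12, A2 = -2, so y_p = -19 - 2*t^2 + 12*t.
General solution: y = -19 - 2*t^2 + 12*t + C1*exp(-t) + C2*t*exp(-t).
Apply the initial conditions: y(0) = -19 + C1 = 3 and y'(0) = 12 + C2 - C1 = 3. Solving gives C1 = 22, C2 = 13.

y = -19 - 2*t**2 + 12*t + 22*exp(-t) + 13*t*exp(-t)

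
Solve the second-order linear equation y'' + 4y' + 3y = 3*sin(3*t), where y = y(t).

y = -cos(3*t)/5 - sin(3*t)/10 + C1*exp(-3*t) + C2*exp(-t)

Characteristic equation r² + 4r + 3 = 0 factors as (r + 3)(r + 1) = 0, so r = -3, -1.
Hence y_h = C1*exp(-3*t) + C2*exp(-t).
Try y_p = A*cos(3*t) + B*sin(3*t). Substituting and equating the coefficients of cos(3t) and sin(3t) gives A = -1/5, B = -1/10, so y_p = -cos(3*t)/5 - sin(3*t)/10.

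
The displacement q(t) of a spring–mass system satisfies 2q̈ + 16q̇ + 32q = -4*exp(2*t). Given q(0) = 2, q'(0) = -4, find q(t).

q = -exp(2*t)/18 + 37*exp(-4*t)/18 + 13*t*exp(-4*t)/3

Divide through by 2: q'' + 8q' + 16q = -2*exp(2*t).
Characteristic equation r² + 8r + 16 = 0 has discriminant (8)² - 4·(16) = 0, so r = -4 is a repeated root.
Hence q_h = (C1 + C2*t)*exp(-4*t).
Try q_p = A*exp(2*t). Substituting into the equation and dividing by exp(2*t) gives A = -1/18, so q_p = -exp(2*t)/18.
General solution: q = -exp(2*t)/18 + C1*exp(-4*t) + C2*t*exp(-4*t).
Apply the initial conditions: q(0) = -1/18 + C1 = 2 and q'(0) = -1/9 + C2 - 4*C1 = -4. Solving gives C1 = 37/18, C2 = 13/3.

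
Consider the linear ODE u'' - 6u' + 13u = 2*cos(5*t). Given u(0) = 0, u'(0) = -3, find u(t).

Characteristic equation r² - 6r + 13 = 0 has discriminant (-6)² - 4·(13) = -16 < 0, so r = 3 ± 2i.
Hence u_h = C1*cos(2*t)*exp(3*t) + C2*exp(3*t)*sin(2*t).
Try u_p = A*cos(5*t) + B*sin(5*t). Substituting and equating the coefficients of cos(5t) and sin(5t) gives A = -2/87, B = -5/87, so u_p = -5*sin(5*t)/87 - 2*cos(5*t)/87.
General solution: u = -5*sin(5*t)/87 - 2*cos(5*t)/87 + C1*cos(2*t)*exp(3*t) + C2*exp(3*t)*sin(2*t).
Apply the initial conditions: u(0) = -2/87 + C1 = 0 and u'(0) = -25/87 + 2*C2 + 3*C1 = -3. Solving gives C1 = 2/87, C2 = -121/87.

u = -5*sin(5*t)/87 - 2*cos(5*t)/87 - 121*exp(3*t)*sin(2*t)/87 + 2*cos(2*t)*exp(3*t)/87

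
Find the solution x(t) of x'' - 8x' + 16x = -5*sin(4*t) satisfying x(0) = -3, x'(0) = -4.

Characteristic equation r² - 8r + 16 = 0 has discriminant (-8)² - 4·(16) = 0, so r = 4 is a repeated root.
Hence x_h = (C1 + C2*t)*exp(4*t).
Try x_p = A*cos(4*t) + B*sin(4*t). Substituting and equating the coefficients of cos(4t) and sin(4t) gives A = -5/32, B = 0, so x_p = -5*cos(4*t)/32.
General solution: x = -5*cos(4*t)/32 + C1*exp(4*t) + C2*t*exp(4*t).
Apply the initial conditions: x(0) = -5/32 + C1 = -3 and x'(0) = C2 + 4*C1 = -4. Solving gives C1 = -91/32, C2 = 59/8.

x = -91*exp(4*t)/32 - 5*cos(4*t)/32 + 59*t*exp(4*t)/8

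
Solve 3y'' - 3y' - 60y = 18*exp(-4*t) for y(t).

Divide through by 3: y'' - y' - 20y = 6*exp(-4*t).
Characteristic equation r² - r - 20 = 0 factors as (r - 5)(r + 4) = 0, so r = 5, -4.
Hence y_h = C1*exp(5*t) + C2*exp(-4*t).
Since exp(-4*t) solves the homogeneous equation (r = -4 is a root of multiplicity 1), multiply the trial by t. Try y_p = A*t*exp(-4*t). Substituting into the equation and dividing by exp(-4*t) gives A = -2/3, so y_p = -2*t*exp(-4*t)/3.

y = C1*exp(5*t) + C2*exp(-4*t) - 2*t*exp(-4*t)/3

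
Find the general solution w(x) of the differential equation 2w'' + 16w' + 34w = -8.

w = -4/17 + C1*cos(x)*exp(-4*x) + C2*exp(-4*x)*sin(x)

Divide through by 2: w'' + 8w' + 17w = -4.
Characteristic equation r² + 8r + 17 = 0 has discriminant (8)² - 4·(17) = -4 < 0, so r = -4 ± i.
Hence w_h = C1*cos(x)*exp(-4*x) + C2*exp(-4*x)*sin(x).
For the particular solution try w_p = A0. Substituting and matching coefficients of each power of x gives A0 = -4/17, so w_p = -4/17.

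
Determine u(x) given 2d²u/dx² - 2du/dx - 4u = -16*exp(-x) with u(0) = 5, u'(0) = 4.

Divide through by 2: u'' - u' - 2u = -8*exp(-x).
Characteristic equation r² - r - 2 = 0 factors as (r - 2)(r + 1) = 0, so r = 2, -1.
Hence u_h = C1*exp(2*x) + C2*exp(-x).
Since exp(-x) solves the homogeneous equation (r = -1 is a root of multiplicity 1), multiply the trial by x. Try u_p = A*x*exp(-x). Substituting into the equation and dividing by exp(-x) gives A = 8/3, so u_p = 8*x*exp(-x)/3.
General solution: u = C1*exp(2*x) + C2*exp(-x) + 8*x*exp(-x)/3.
Apply the initial conditions: u(0) = C1 + C2 = 5 and u'(0) = 8/3 - C2 + 2*C1 = 4. Solving gives C1 = 19/9, C2 = 26/9.

u = 19*exp(2*x)/9 + 26*exp(-x)/9 + 8*x*exp(-x)/3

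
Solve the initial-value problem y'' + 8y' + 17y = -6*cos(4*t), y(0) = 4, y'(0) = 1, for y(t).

y = -192*sin(4*t)/1025 - 6*cos(4*t)/1025 + 4106*cos(t)*exp(-4*t)/1025 + 18217*exp(-4*t)*sin(t)/1025

Characteristic equation r² + 8r + 17 = 0 has discriminant (8)² - 4·(17) = -4 < 0, so r = -4 ± i.
Hence y_h = C1*cos(t)*exp(-4*t) + C2*exp(-4*t)*sin(t).
Try y_p = A*cos(4*t) + B*sin(4*t). Substituting and equating the coefficients of cos(4t) and sin(4t) gives A = -6/1025, B = -192/1025, so y_p = -192*sin(4*t)/1025 - 6*cos(4*t)/1025.
General solution: y = -192*sin(4*t)/1025 - 6*cos(4*t)/1025 + C1*cos(t)*exp(-4*t) + C2*exp(-4*t)*sin(t).
Apply the initial conditions: y(0) = -6/1025 + C1 = 4 and y'(0) = -768/1025 + C2 - 4*C1 = 1. Solving gives C1 = 4106/1025, C2 = 18217/1025.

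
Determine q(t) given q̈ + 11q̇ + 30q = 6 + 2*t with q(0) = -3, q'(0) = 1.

Characteristic equation r² + 11r + 30 = 0 factors as (r + 5)(r + 6) = 0, so r = -5, -6.
Hence q_h = C1*exp(-5*t) + C2*exp(-6*t).
For the particular solution try q_p = A0 + A1*t. Substituting and matching coefficients of each power of t gives A0 = 79/450, A1 = 1/15, so q_p = 79/450 + t/15.
General solution: q = 79/450 + t/15 + C1*exp(-5*t) + C2*exp(-6*t).
Apply the initial conditions: q(0) = 79/450 + C1 + C2 = -3 and q'(0) = 1/15 - 6*C2 - 5*C1 = 1. Solving gives C1 = -453/25, C2 = 269/18.

q = 79/450 - 453*exp(-5*t)/25 + t/15 + 269*exp(-6*t)/18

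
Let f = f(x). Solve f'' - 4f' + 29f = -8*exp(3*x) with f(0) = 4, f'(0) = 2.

f = -4*exp(3*x)/13 - 74*exp(2*x)*sin(5*x)/65 + 56*cos(5*x)*exp(2*x)/13

Characteristic equation r² - 4r + 29 = 0 has discriminant (-4)² - 4·(29) = -100 < 0, so r = 2 ± 5i.
Hence f_h = C1*cos(5*x)*exp(2*x) + C2*exp(2*x)*sin(5*x).
Try f_p = A*exp(3*x). Substituting into the equation and dividing by exp(3*x) gives A = -4/13, so f_p = -4*exp(3*x)/13.
General solution: f = -4*exp(3*x)/13 + C1*cos(5*x)*exp(2*x) + C2*exp(2*x)*sin(5*x).
Apply the initial conditions: f(0) = -4/13 + C1 = 4 and f'(0) = -12/13 + 2*C1 + 5*C2 = 2. Solving gives C1 = 56/13, C2 = -74/65.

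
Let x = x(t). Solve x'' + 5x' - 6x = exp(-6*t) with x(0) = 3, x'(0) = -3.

Characteristic equation r² + 5r - 6 = 0 factors as (r + 6)(r - 1) = 0, so r = -6, 1.
Hence x_h = C1*exp(-6*t) + C2*exp(t).
Since exp(-6*t) solves the homogeneous equation (r = -6 is a root of multiplicity 1), multiply the trial by t. Try x_p = A*t*exp(-6*t). Substituting into the equation and dividing by exp(-6*t) gives A = -1/7, so x_p = -t*exp(-6*t)/7.
General solution: x = C1*exp(-6*t) + C2*exp(t) - t*exp(-6*t)/7.
Apply the initial conditions: x(0) = C1 + C2 = 3 and x'(0) = -1/7 + C2 - 6*C1 = -3. Solving gives C1 = 41/49, C2 = 106/49.

x = 41*exp(-6*t)/49 + 106*exp(t)/49 - t*exp(-6*t)/7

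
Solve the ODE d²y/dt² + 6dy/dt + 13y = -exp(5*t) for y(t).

Characteristic equation r² + 6r + 13 = 0 has discriminant (6)² - 4·(13) = -16 < 0, so r = -3 ± 2i.
Hence y_h = C1*cos(2*t)*exp(-3*t) + C2*exp(-3*t)*sin(2*t).
Try y_p = A*exp(5*t). Substituting into the equation and dividing by exp(5*t) gives A = -1/68, so y_p = -exp(5*t)/68.

y = -exp(5*t)/68 + C1*cos(2*t)*exp(-3*t) + C2*exp(-3*t)*sin(2*t)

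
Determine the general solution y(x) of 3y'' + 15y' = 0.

Divide through by 3: y'' + 5y' = 0.
Characteristic equation r² + 5r = 0 factors as (r + 5)r = 0, so r = -5, 0.
Hence y_h = C1*exp(-5*x) + C2.

y = C2 + C1*exp(-5*x)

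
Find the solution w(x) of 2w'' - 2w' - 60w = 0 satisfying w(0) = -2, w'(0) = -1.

Divide through by 2: w'' - w' - 30w = 0.
Characteristic equation r² - r - 30 = 0 factors as (r + 5)(r - 6) = 0, so r = -5, 6.
Hence w_h = C1*exp(-5*x) + C2*exp(6*x).
Apply the initial conditions: w(0) = C1 + C2 = -2 and w'(0) = -5*C1 + 6*C2 = -1. Solving gives C1 = -1, C2 = -1.

w = -exp(-5*x) - exp(6*x)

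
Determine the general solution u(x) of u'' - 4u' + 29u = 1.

u = 1/29 + C1*cos(5*x)*exp(2*x) + C2*exp(2*x)*sin(5*x)

Characteristic equation r² - 4r + 29 = 0 has discriminant (-4)² - 4·(29) = -100 < 0, so r = 2 ± 5i.
Hence u_h = C1*cos(5*x)*exp(2*x) + C2*exp(2*x)*sin(5*x).
For the particular solution try u_p = A0. Substituting and matching coefficients of each power of x gives A0 = 1/29, so u_p = 1/29.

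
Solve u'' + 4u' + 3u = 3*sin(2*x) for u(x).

u = -24*cos(2*x)/65 - 3*sin(2*x)/65 + C1*exp(-3*x) + C2*exp(-x)

Characteristic equation r² + 4r + 3 = 0 factors as (r + 3)(r + 1) = 0, so r = -3, -1.
Hence u_h = C1*exp(-3*x) + C2*exp(-x).
Try u_p = A*cos(2*x) + B*sin(2*x). Substituting and equating the coefficients of cos(2x) and sin(2x) gives A = -24/65, B = -3/65, so u_p = -24*cos(2*x)/65 - 3*sin(2*x)/65.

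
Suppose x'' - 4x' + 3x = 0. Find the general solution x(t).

x = C1*exp(3*t) + C2*exp(t)

Characteristic equation r² - 4r + 3 = 0 factors as (r - 3)(r - 1) = 0, so r = 3, 1.
Hence x_h = C1*exp(3*t) + C2*exp(t).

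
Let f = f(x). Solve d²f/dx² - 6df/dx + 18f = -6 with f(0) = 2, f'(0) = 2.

Characteristic equation r² - 6r + 18 = 0 has discriminant (-6)² - 4·(18) = -36 < 0, so r = 3 ± 3i.
Hence f_h = C1*cos(3*x)*exp(3*x) + C2*exp(3*x)*sin(3*x).
For the particular solution try f_p = A0. Substituting and matching coefficients of each power of x gives A0 = -1/3, so f_p = -1/3.
General solution: f = -1/3 + C1*cos(3*x)*exp(3*x) + C2*exp(3*x)*sin(3*x).
Apply the initial conditions: f(0) = -1/3 + C1 = 2 and f'(0) = 3*C1 + 3*C2 = 2. Solving gives C1 = 7/3, C2 = -5/3.

f = -1/3 - 5*exp(3*x)*sin(3*x)/3 + 7*cos(3*x)*exp(3*x)/3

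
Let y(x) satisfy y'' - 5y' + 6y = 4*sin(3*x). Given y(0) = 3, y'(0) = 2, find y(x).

y = -10*exp(3*x)/3 - 2*sin(3*x)/39 + 10*cos(3*x)/39 + 79*exp(2*x)/13

Characteristic equation r² - 5r + 6 = 0 factors as (r - 3)(r - 2) = 0, so r = 3, 2.
Hence y_h = C1*exp(3*x) + C2*exp(2*x).
Try y_p = A*cos(3*x) + B*sin(3*x). Substituting and equating the coefficients of cos(3x) and sin(3x) gives A = 10/39, B = -2/39, so y_p = -2*sin(3*x)/39 + 10*cos(3*x)/39.
General solution: y = -2*sin(3*x)/39 + 10*cos(3*x)/39 + C1*exp(3*x) + C2*exp(2*x).
Apply the initial conditions: y(0) = 10/39 + C1 + C2 = 3 and y'(0) = -2/13 + 2*C2 + 3*C1 = 2. Solving gives C1 = -10/3, C2 = 79/13.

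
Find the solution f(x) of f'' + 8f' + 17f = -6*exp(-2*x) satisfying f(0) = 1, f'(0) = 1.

Characteristic equation r² + 8r + 17 = 0 has discriminant (8)² - 4·(17) = -4 < 0, so r = -4 ± i.
Hence f_h = C1*cos(x)*exp(-4*x) + C2*exp(-4*x)*sin(x).
Try f_p = A*exp(-2*x). Substituting into the equation and dividing by exp(-2*x) gives A = -6/5, so f_p = -6*exp(-2*x)/5.
General solution: f = -6*exp(-2*x)/5 + C1*cos(x)*exp(-4*x) + C2*exp(-4*x)*sin(x).
Apply the initial conditions: f(0) = -6/5 + C1 = 1 and f'(0) = 12/5 + C2 - 4*C1 = 1. Solving gives C1 = 11/5, C2 = 37/5.

f = -6*exp(-2*x)/5 + 11*cos(x)*exp(-4*x)/5 + 37*exp(-4*x)*sin(x)/5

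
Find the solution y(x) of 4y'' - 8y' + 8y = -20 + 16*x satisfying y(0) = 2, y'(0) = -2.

y = -1/2 + 2*x - 13*exp(x)*sin(x)/2 + 5*cos(x)*exp(x)/2

Divide through by 4: y'' - 2y' + 2y = -5 + 4*x.
Characteristic equation r² - 2r + 2 = 0 has discriminant (-2)² - 4·(2) = -4 < 0, so r = 1 ± i.
Hence y_h = C1*cos(x)*exp(x) + C2*exp(x)*sin(x).
For the particular solution try y_p = A0 + A1*x. Substituting and matching coefficients of each power of x gives A0 = -1/2, A1 = 2, so y_p = -1/2 + 2*x.
General solution: y = -1/2 + 2*x + C1*cos(x)*exp(x) + C2*exp(x)*sin(x).
Apply the initial conditions: y(0) = -1/2 + C1 = 2 and y'(0) = 2 + C1 + C2 = -2. Solving gives C1 = 5/2, C2 = -13/2.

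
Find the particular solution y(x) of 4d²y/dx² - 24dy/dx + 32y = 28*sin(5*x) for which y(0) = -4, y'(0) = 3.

y = -293*exp(2*x)/29 - 119*sin(5*x)/1189 + 210*cos(5*x)/1189 + 243*exp(4*x)/41

Divide through by 4: y'' - 6y' + 8y = 7*sin(5*x).
Characteristic equation r² - 6r + 8 = 0 factors as (r - 4)(r - 2) = 0, so r = 4, 2.
Hence y_h = C1*exp(4*x) + C2*exp(2*x).
Try y_p = A*cos(5*x) + B*sin(5*x). Substituting and equating the coefficients of cos(5x) and sin(5x) gives A = 210/1189, B = -119/1189, so y_p = -119*sin(5*x)/1189 + 210*cos(5*x)/1189.
General solution: y = -119*sin(5*x)/1189 + 210*cos(5*x)/1189 + C1*exp(4*x) + C2*exp(2*x).
Apply the initial conditions: y(0) = 210/1189 + C1 + C2 = -4 and y'(0) = -595/1189 + 2*C2 + 4*C1 = 3. Solving gives C1 = 243/41, C2 = -293/29.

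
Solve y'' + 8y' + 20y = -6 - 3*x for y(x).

Characteristic equation r² + 8r + 20 = 0 has discriminant (8)² - 4·(20) = -16 < 0, so r = -4 ± 2i.
Hence y_h = C1*cos(2*x)*exp(-4*x) + C2*exp(-4*x)*sin(2*x).
For the particular solution try y_p = A0 + A1*x. Substituting and matching coefficients of each power of x gives A0 = -6/25, A1 = -3/20, so y_p = -6/25 - 3*x/20.

y = -6/25 - 3*x/20 + C1*cos(2*x)*exp(-4*x) + C2*exp(-4*x)*sin(2*x)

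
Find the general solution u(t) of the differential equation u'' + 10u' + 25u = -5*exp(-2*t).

u = -5*exp(-2*t)/9 + C1*exp(-5*t) + C2*t*exp(-5*t)

Characteristic equation r² + 10r + 25 = 0 has discriminant (10)² - 4·(25) = 0, so r = -5 is a repeated root.
Hence u_h = (C1 + C2*t)*exp(-5*t).
Try u_p = A*exp(-2*t). Substituting into the equation and dividing by exp(-2*t) gives A = -5/9, so u_p = -5*exp(-2*t)/9.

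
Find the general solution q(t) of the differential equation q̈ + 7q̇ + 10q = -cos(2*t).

q = -7*sin(2*t)/116 - 3*cos(2*t)/116 + C1*exp(-2*t) + C2*exp(-5*t)

Characteristic equation r² + 7r + 10 = 0 factors as (r + 2)(r + 5) = 0, so r = -2, -5.
Hence q_h = C1*exp(-2*t) + C2*exp(-5*t).
Try q_p = A*cos(2*t) + B*sin(2*t). Substituting and equating the coefficients of cos(2t) and sin(2t) gives A = -3/116, B = -7/116, so q_p = -7*sin(2*t)/116 - 3*cos(2*t)/116.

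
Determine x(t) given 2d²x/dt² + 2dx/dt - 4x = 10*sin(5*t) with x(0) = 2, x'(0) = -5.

Divide through by 2: x'' + x' - 2x = 5*sin(5*t).
Characteristic equation r² + r - 2 = 0 factors as (r + 2)(r - 1) = 0, so r = -2, 1.
Hence x_h = C1*exp(-2*t) + C2*exp(t).
Try x_p = A*cos(5*t) + B*sin(5*t). Substituting and equating the coefficients of cos(5t) and sin(5t) gives A = -25/754, B = -135/754, so x_p = -135*sin(5*t)/754 - 25*cos(5*t)/754.
General solution: x = -135*sin(5*t)/754 - 25*cos(5*t)/754 + C1*exp(-2*t) + C2*exp(t).
Apply the initial conditions: x(0) = -25/754 + C1 + C2 = 2 and x'(0) = -675/754 + C2 - 2*C1 = -5. Solving gives C1 = 178/87, C2 = -1/78.

x = -135*sin(5*t)/754 - 25*cos(5*t)/754 - exp(t)/78 + 178*exp(-2*t)/87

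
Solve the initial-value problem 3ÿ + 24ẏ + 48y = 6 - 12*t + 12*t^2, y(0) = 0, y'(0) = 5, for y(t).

y = 11/32 - 11*exp(-4*t)/32 - t/2 + t**2/4 + 33*t*exp(-4*t)/8

Divide through by 3: y'' + 8y' + 16y = 2 - 4*t + 4*t^2.
Characteristic equation r² + 8r + 16 = 0 has discriminant (8)² - 4·(16) = 0, so r = -4 is a repeated root.
Hence y_h = (C1 + C2*t)*exp(-4*t).
For the particular solution try y_p = A0 + A1*t + A2*t^2. Substituting and matching coefficients of each power of t gives A0 = 11/32, A1 = -1/2, A2 = 1/4, so y_p = 11/32 - t/2 + t^2/4.
General solution: y = 11/32 - t/2 + t^2/4 + C1*exp(-4*t) + C2*t*exp(-4*t).
Apply the initial conditions: y(0) = 11/32 + C1 = 0 and y'(0) = -1/2 + C2 - 4*C1 = 5. Solving gives C1 = -11/32, C2 = 33/8.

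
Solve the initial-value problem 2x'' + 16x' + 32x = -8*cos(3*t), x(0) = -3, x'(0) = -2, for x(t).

x = -1847*exp(-4*t)/625 - 96*sin(3*t)/625 - 28*cos(3*t)/625 - 334*t*exp(-4*t)/25

Divide through by 2: x'' + 8x' + 16x = -4*cos(3*t).
Characteristic equation r² + 8r + 16 = 0 has discriminant (8)² - 4·(16) = 0, so r = -4 is a repeated root.
Hence x_h = (C1 + C2*t)*exp(-4*t).
Try x_p = A*cos(3*t) + B*sin(3*t). Substituting and equating the coefficients of cos(3t) and sin(3t) gives A = -28/625, B = -96/625, so x_p = -96*sin(3*t)/625 - 28*cos(3*t)/625.
General solution: x = -96*sin(3*t)/625 - 28*cos(3*t)/625 + C1*exp(-4*t) + C2*t*exp(-4*t).
Apply the initial conditions: x(0) = -28/625 + C1 = -3 and x'(0) = -288/625 + C2 - 4*C1 = -2. Solving gives C1 = -1847/625, C2 = -334/25.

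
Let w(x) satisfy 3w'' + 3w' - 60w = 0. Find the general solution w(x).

w = C1*exp(-5*x) + C2*exp(4*x)

Divide through by 3: w'' + w' - 20w = 0.
Characteristic equation r² + r - 20 = 0 factors as (r + 5)(r - 4) = 0, so r = -5, 4.
Hence w_h = C1*exp(-5*x) + C2*exp(4*x).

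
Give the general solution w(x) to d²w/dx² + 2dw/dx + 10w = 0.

w = C1*cos(3*x)*exp(-x) + C2*exp(-x)*sin(3*x)

Characteristic equation r² + 2r + 10 = 0 has discriminant (2)² - 4·(10) = -36 < 0, so r = -1 ± 3i.
Hence w_h = C1*cos(3*x)*exp(-x) + C2*exp(-x)*sin(3*x).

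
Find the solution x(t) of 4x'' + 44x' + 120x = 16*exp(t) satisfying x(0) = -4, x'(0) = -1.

x = -77*exp(-5*t)/3 + 2*exp(t)/21 + 151*exp(-6*t)/7

Divide through by 4: x'' + 11x' + 30x = 4*exp(t).
Characteristic equation r² + 11r + 30 = 0 factors as (r + 5)(r + 6) = 0, so r = -5, -6.
Hence x_h = C1*exp(-5*t) + C2*exp(-6*t).
Try x_p = A*exp(t). Substituting into the equation and dividing by exp(t) gives A = 2/21, so x_p = 2*exp(t)/21.
General solution: x = 2*exp(t)/21 + C1*exp(-5*t) + C2*exp(-6*t).
Apply the initial conditions: x(0) = 2/21 + C1 + C2 = -4 and x'(0) = 2/21 - 6*C2 - 5*C1 = -1. Solving gives C1 = -77/3, C2 = 151/7.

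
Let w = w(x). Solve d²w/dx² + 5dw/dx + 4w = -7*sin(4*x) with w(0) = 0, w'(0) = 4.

w = -25*exp(-4*x)/24 + 21*sin(4*x)/136 + 35*cos(4*x)/136 + 40*exp(-x)/51

Characteristic equation r² + 5r + 4 = 0 factors as (r + 1)(r + 4) = 0, so r = -1, -4.
Hence w_h = C1*exp(-x) + C2*exp(-4*x).
Try w_p = A*cos(4*x) + B*sin(4*x). Substituting and equating the coefficients of cos(4x) and sin(4x) gives A = 35/136, B = 21/136, so w_p = 21*sin(4*x)/136 + 35*cos(4*x)/136.
General solution: w = 21*sin(4*x)/136 + 35*cos(4*x)/136 + C1*exp(-x) + C2*exp(-4*x).
Apply the initial conditions: w(0) = 35/136 + C1 + C2 = 0 and w'(0) = 21/34 - C1 - 4*C2 = 4. Solving gives C1 = 40/51, C2 = -25/24.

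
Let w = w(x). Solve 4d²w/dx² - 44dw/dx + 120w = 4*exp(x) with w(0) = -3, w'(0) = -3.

w = -61*exp(5*x)/4 + exp(x)/20 + 61*exp(6*x)/5

Divide through by 4: w'' - 11w' + 30w = exp(x).
Characteristic equation r² - 11r + 30 = 0 factors as (r - 5)(r - 6) = 0, so r = 5, 6.
Hence w_h = C1*exp(5*x) + C2*exp(6*x).
Try w_p = A*exp(x). Substituting into the equation and dividing by exp(x) gives A = 1/20, so w_p = exp(x)/20.
General solution: w = exp(x)/20 + C1*exp(5*x) + C2*exp(6*x).
Apply the initial conditions: w(0) = 1/20 + C1 + C2 = -3 and w'(0) = 1/20 + 5*C1 + 6*C2 = -3. Solving gives C1 = -61/4, C2 = 61/5.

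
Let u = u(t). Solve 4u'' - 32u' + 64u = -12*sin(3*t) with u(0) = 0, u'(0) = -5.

Divide through by 4: u'' - 8u' + 16u = -3*sin(3*t).
Characteristic equation r² - 8r + 16 = 0 has discriminant (-8)² - 4·(16) = 0, so r = 4 is a repeated root.
Hence u_h = (C1 + C2*t)*exp(4*t).
Try u_p = A*cos(3*t) + B*sin(3*t). Substituting and equating the coefficients of cos(3t) and sin(3t) gives A = -72/625, B = -21/625, so u_p = -72*cos(3*t)/625 - 21*sin(3*t)/625.
General solution: u = -72*cos(3*t)/625 - 21*sin(3*t)/625 + C1*exp(4*t) + C2*t*exp(4*t).
Apply the initial conditions: u(0) = -72/625 + C1 = 0 and u'(0) = -63/625 + C2 + 4*C1 = -5. Solving gives C1 = 72/625, C2 = -134/25.

u = -72*cos(3*t)/625 - 21*sin(3*t)/625 + 72*exp(4*t)/625 - 134*t*exp(4*t)/25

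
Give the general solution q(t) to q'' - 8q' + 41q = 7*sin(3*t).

q = 7*sin(3*t)/50 + 21*cos(3*t)/200 + C1*cos(5*t)*exp(4*t) + C2*exp(4*t)*sin(5*t)

Characteristic equation r² - 8r + 41 = 0 has discriminant (-8)² - 4·(41) = -100 < 0, so r = 4 ± 5i.
Hence q_h = C1*cos(5*t)*exp(4*t) + C2*exp(4*t)*sin(5*t).
Try q_p = A*cos(3*t) + B*sin(3*t). Substituting and equating the coefficients of cos(3t) and sin(3t) gives A = 21/200, B = 7/50, so q_p = 7*sin(3*t)/50 + 21*cos(3*t)/200.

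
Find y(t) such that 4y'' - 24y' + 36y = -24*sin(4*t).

y = -144*cos(4*t)/625 + 42*sin(4*t)/625 + C1*exp(3*t) + C2*t*exp(3*t)

Divide through by 4: y'' - 6y' + 9y = -6*sin(4*t).
Characteristic equation r² - 6r + 9 = 0 has discriminant (-6)² - 4·(9) = 0, so r = 3 is a repeated root.
Hence y_h = (C1 + C2*t)*exp(3*t).
Try y_p = A*cos(4*t) + B*sin(4*t). Substituting and equating the coefficients of cos(4t) and sin(4t) gives A = -144/625, B = 42/625, so y_p = -144*cos(4*t)/625 + 42*sin(4*t)/625.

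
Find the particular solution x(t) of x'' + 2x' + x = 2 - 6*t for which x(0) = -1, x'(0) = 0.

Characteristic equation r² + 2r + 1 = 0 has discriminant (2)² - 4·(1) = 0, so r = -1 is a repeated root.
Hence x_h = (C1 + C2*t)*exp(-t).
For the particular solution try x_p = A0 + A1*t. Substituting and matching coefficients of each power of t gives A0 = 14, A1 = -6, so x_p = 14 - 6*t.
General solution: x = 14 - 6*t + C1*exp(-t) + C2*t*exp(-t).
Apply the initial conditions: x(0) = 14 + C1 = -1 and x'(0) = -6 + C2 - C1 = 0. Solving gives C1 = -15, C2 = -9.

x = 14 - 15*exp(-t) - 6*t - 9*t*exp(-t)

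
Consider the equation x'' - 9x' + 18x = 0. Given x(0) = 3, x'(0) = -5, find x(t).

Characteristic equation r² - 9r + 18 = 0 factors as (r - 6)(r - 3) = 0, so r = 6, 3.
Hence x_h = C1*exp(6*t) + C2*exp(3*t).
Apply the initial conditions: x(0) = C1 + C2 = 3 and x'(0) = 3*C2 + 6*C1 = -5. Solving gives C1 = -14/3, C2 = 23/3.

x = -14*exp(6*t)/3 + 23*exp(3*t)/3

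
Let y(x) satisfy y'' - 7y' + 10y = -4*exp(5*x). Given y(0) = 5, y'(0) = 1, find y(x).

y = -23*exp(5*x)/9 + 68*exp(2*x)/9 - 4*x*exp(5*x)/3

Characteristic equation r² - 7r + 10 = 0 factors as (r - 2)(r - 5) = 0, so r = 2, 5.
Hence y_h = C1*exp(2*x) + C2*exp(5*x).
Since exp(5*x) solves the homogeneous equation (r = 5 is a root of multiplicity 1), multiply the trial by x. Try y_p = A*x*exp(5*x). Substituting into the equation and dividing by exp(5*x) gives A = -4/3, so y_p = -4*x*exp(5*x)/3.
General solution: y = C1*exp(2*x) + C2*exp(5*x) - 4*x*exp(5*x)/3.
Apply the initial conditions: y(0) = C1 + C2 = 5 and y'(0) = -4/3 + 2*C1 + 5*C2 = 1. Solving gives C1 = 68/9, C2 = -23/9.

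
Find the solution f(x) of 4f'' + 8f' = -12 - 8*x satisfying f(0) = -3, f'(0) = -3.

f = -4 - x - x**2/2 + exp(-2*x)

Divide through by 4: f'' + 2f' = -3 - 2*x.
Characteristic equation r² + 2r = 0 factors as (r + 2)r = 0, so r = -2, 0.
Hence f_h = C1*exp(-2*x) + C2.
Since 0 is a characteristic root (multiplicity 1), multiply the polynomial trial by x: try f_p = x*(A0 + A1*x). Substituting and matching coefficients of each power of x gives A0 = -1, A1 = -1/2, so f_p = -x - x^2/2.
General solution: f = C2 - x - x^2/2 + C1*exp(-2*x).
Apply the initial conditions: f(0) = C1 + C2 = -3 and f'(0) = -1 - 2*C1 = -3. Solving gives C1 = 1, C2 = -4.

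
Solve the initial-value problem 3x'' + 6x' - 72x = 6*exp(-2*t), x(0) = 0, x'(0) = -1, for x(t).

x = -exp(-2*t)/12 - exp(4*t)/15 + 3*exp(-6*t)/20

Divide through by 3: x'' + 2x' - 24x = 2*exp(-2*t).
Characteristic equation r² + 2r - 24 = 0 factors as (r - 4)(r + 6) = 0, so r = 4, -6.
Hence x_h = C1*exp(4*t) + C2*exp(-6*t).
Try x_p = A*exp(-2*t). Substituting into the equation and dividing by exp(-2*t) gives A = -1/12, so x_p = -exp(-2*t)/12.
General solution: x = -exp(-2*t)/12 + C1*exp(4*t) + C2*exp(-6*t).
Apply the initial conditions: x(0) = -1/12 + C1 + C2 = 0 and x'(0) = 1/6 - 6*C2 + 4*C1 = -1. Solving gives C1 = -1/15, C2 = 3/20.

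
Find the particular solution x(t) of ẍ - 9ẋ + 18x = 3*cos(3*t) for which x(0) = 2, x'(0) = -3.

x = -43*exp(6*t)/15 - sin(3*t)/10 + cos(3*t)/30 + 29*exp(3*t)/6

Characteristic equation r² - 9r + 18 = 0 factors as (r - 6)(r - 3) = 0, so r = 6, 3.
Hence x_h = C1*exp(6*t) + C2*exp(3*t).
Try x_p = A*cos(3*t) + B*sin(3*t). Substituting and equating the coefficients of cos(3t) and sin(3t) gives A = 1/30, B = -1/10, so x_p = -sin(3*t)/10 + cos(3*t)/30.
General solution: x = -sin(3*t)/10 + cos(3*t)/30 + C1*exp(6*t) + C2*exp(3*t).
Apply the initial conditions: x(0) = 1/30 + C1 + C2 = 2 and x'(0) = -3/10 + 3*C2 + 6*C1 = -3. Solving gives C1 = -43/15, C2 = 29/6.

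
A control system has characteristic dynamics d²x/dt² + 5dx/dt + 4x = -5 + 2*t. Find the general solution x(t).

Characteristic equation r² + 5r + 4 = 0 factors as (r + 1)(r + 4) = 0, so r = -1, -4.
Hence x_h = C1*exp(-t) + C2*exp(-4*t).
For the particular solution try x_p = A0 + A1*t. Substituting and matching coefficients of each power of t gives A0 = -15/8, A1 = 1/2, so x_p = -15/8 + t/2.

x = -15/8 + t/2 + C1*exp(-t) + C2*exp(-4*t)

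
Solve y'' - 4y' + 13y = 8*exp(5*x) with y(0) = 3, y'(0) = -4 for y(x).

Characteristic equation r² - 4r + 13 = 0 has discriminant (-4)² - 4·(13) = -36 < 0, so r = 2 ± 3i.
Hence y_h = C1*cos(3*x)*exp(2*x) + C2*exp(2*x)*sin(3*x).
Try y_p = A*exp(5*x). Substituting into the equation and dividing by exp(5*x) gives A = 4/9, so y_p = 4*exp(5*x)/9.
General solution: y = 4*exp(5*x)/9 + C1*cos(3*x)*exp(2*x) + C2*exp(2*x)*sin(3*x).
Apply the initial conditions: y(0) = 4/9 + C1 = 3 and y'(0) = 20/9 + 2*C1 + 3*C2 = -4. Solving gives C1 = 23/9, C2 = -34/9.

y = 4*exp(5*x)/9 - 34*exp(2*x)*sin(3*x)/9 + 23*cos(3*x)*exp(2*x)/9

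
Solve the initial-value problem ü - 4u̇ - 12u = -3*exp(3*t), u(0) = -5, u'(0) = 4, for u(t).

u = -173*exp(-2*t)/40 - 7*exp(6*t)/8 + exp(3*t)/5

Characteristic equation r² - 4r - 12 = 0 factors as (r - 6)(r + 2) = 0, so r = 6, -2.
Hence u_h = C1*exp(6*t) + C2*exp(-2*t).
Try u_p = A*exp(3*t). Substituting into the equation and dividing by exp(3*t) gives A = 1/5, so u_p = exp(3*t)/5.
General solution: u = exp(3*t)/5 + C1*exp(6*t) + C2*exp(-2*t).
Apply the initial conditions: u(0) = 1/5 + C1 + C2 = -5 and u'(0) = 3/5 - 2*C2 + 6*C1 = 4. Solving gives C1 = -7/8, C2 = -173/40.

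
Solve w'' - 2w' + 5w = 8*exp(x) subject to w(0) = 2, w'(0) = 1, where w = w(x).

w = 2*exp(x) - exp(x)*sin(2*x)/2

Characteristic equation r² - 2r + 5 = 0 has discriminant (-2)² - 4·(5) = -16 < 0, so r = 1 ± 2i.
Hence w_h = C1*cos(2*x)*exp(x) + C2*exp(x)*sin(2*x).
Try w_p = A*exp(x). Substituting into the equation and dividing by exp(x) gives A = 2, so w_p = 2*exp(x).
General solution: w = 2*exp(x) + C1*cos(2*x)*exp(x) + C2*exp(x)*sin(2*x).
Apply the initial conditions: w(0) = 2 + C1 = 2 and w'(0) = 2 + C1 + 2*C2 = 1. Solving gives C1 = 0, C2 = -1/2.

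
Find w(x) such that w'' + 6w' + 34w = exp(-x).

Characteristic equation r² + 6r + 34 = 0 has discriminant (6)² - 4·(34) = -100 < 0, so r = -3 ± 5i.
Hence w_h = C1*cos(5*x)*exp(-3*x) + C2*exp(-3*x)*sin(5*x).
Try w_p = A*exp(-x). Substituting into the equation and dividing by exp(-x) gives A = 1/29, so w_p = exp(-x)/29.

w = exp(-x)/29 + C1*cos(5*x)*exp(-3*x) + C2*exp(-3*x)*sin(5*x)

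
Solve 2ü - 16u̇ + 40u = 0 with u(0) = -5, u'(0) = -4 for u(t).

Divide through by 2: u'' - 8u' + 20u = 0.
Characteristic equation r² - 8r + 20 = 0 has discriminant (-8)² - 4·(20) = -16 < 0, so r = 4 ± 2i.
Hence u_h = C1*cos(2*t)*exp(4*t) + C2*exp(4*t)*sin(2*t).
Apply the initial conditions: u(0) = C1 = -5 and u'(0) = 2*C2 + 4*C1 = -4. Solving gives C1 = -5, C2 = 8.

u = -5*cos(2*t)*exp(4*t) + 8*exp(4*t)*sin(2*t)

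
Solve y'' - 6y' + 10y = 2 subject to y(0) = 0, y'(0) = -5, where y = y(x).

Characteristic equation r² - 6r + 10 = 0 has discriminant (-6)² - 4·(10) = -4 < 0, so r = 3 ± i.
Hence y_h = C1*cos(x)*exp(3*x) + C2*exp(3*x)*sin(x).
For the particular solution try y_p = A0. Substituting and matching coefficients of each power of x gives A0 = 1/5, so y_p = 1/5.
General solution: y = 1/5 + C1*cos(x)*exp(3*x) + C2*exp(3*x)*sin(x).
Apply the initial conditions: y(0) = 1/5 + C1 = 0 and y'(0) = C2 + 3*C1 = -5. Solving gives C1 = -1/5, C2 = -22/5.

y = 1/5 - 22*exp(3*x)*sin(x)/5 - cos(x)*exp(3*x)/5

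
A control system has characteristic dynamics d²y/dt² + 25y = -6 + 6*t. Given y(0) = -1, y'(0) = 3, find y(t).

y = -6/25 - 19*cos(5*t)/25 + 6*t/25 + 69*sin(5*t)/125

Characteristic equation r² + 25 = 0 has discriminant (0)² - 4·(25) = -100 < 0, so r = ± 5i.
Hence y_h = C1*cos(5*t) + C2*sin(5*t).
For the particular solution try y_p = A0 + A1*t. Substituting and matching coefficients of each power of t gives A0 = -6/25, A1 = 6/25, so y_p = -6/25 + 6*t/25.
General solution: y = -6/25 + 6*t/25 + C1*cos(5*t) + C2*sin(5*t).
Apply the initial conditions: y(0) = -6/25 + C1 = -1 and y'(0) = 6/25 + 5*C2 = 3. Solving gives C1 = -19/25, C2 = 69/125.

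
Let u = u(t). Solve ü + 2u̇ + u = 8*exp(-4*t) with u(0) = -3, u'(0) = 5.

Characteristic equation r² + 2r + 1 = 0 has discriminant (2)² - 4·(1) = 0, so r = -1 is a repeated root.
Hence u_h = (C1 + C2*t)*exp(-t).
Try u_p = A*exp(-4*t). Substituting into the equation and dividing by exp(-4*t) gives A = 8/9, so u_p = 8*exp(-4*t)/9.
General solution: u = 8*exp(-4*t)/9 + C1*exp(-t) + C2*t*exp(-t).
Apply the initial conditions: u(0) = 8/9 + C1 = -3 and u'(0) = -32/9 + C2 - C1 = 5. Solving gives C1 = -35/9, C2 = 14/3.

u = -35*exp(-t)/9 + 8*exp(-4*t)/9 + 14*t*exp(-t)/3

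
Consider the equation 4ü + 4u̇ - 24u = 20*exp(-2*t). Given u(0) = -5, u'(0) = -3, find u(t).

Divide through by 4: u'' + u' - 6u = 5*exp(-2*t).
Characteristic equation r² + r - 6 = 0 factors as (r + 3)(r - 2) = 0, so r = -3, 2.
Hence u_h = C1*exp(-3*t) + C2*exp(2*t).
Try u_p = A*exp(-2*t). Substituting into the equation and dividing by exp(-2*t) gives A = -5/4, so u_p = -5*exp(-2*t)/4.
General solution: u = -5*exp(-2*t)/4 + C1*exp(-3*t) + C2*exp(2*t).
Apply the initial conditions: u(0) = -5/4 + C1 + C2 = -5 and u'(0) = 5/2 - 3*C1 + 2*C2 = -3. Solving gives C1 = -2/5, C2 = -67/20.

u = -67*exp(2*t)/20 - 5*exp(-2*t)/4 - 2*exp(-3*t)/5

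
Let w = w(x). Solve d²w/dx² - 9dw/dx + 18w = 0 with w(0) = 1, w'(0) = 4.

Characteristic equation r² - 9r + 18 = 0 factors as (r - 6)(r - 3) = 0, so r = 6, 3.
Hence w_h = C1*exp(6*x) + C2*exp(3*x).
Apply the initial conditions: w(0) = C1 + C2 = 1 and w'(0) = 3*C2 + 6*C1 = 4. Solving gives C1 = 1/3, C2 = 2/3.

w = exp(6*x)/3 + 2*exp(3*x)/3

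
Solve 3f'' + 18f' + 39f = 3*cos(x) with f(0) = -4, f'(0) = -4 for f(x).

Divide through by 3: f'' + 6f' + 13f = cos(x).
Characteristic equation r² + 6r + 13 = 0 has discriminant (6)² - 4·(13) = -16 < 0, so r = -3 ± 2i.
Hence f_h = C1*cos(2*x)*exp(-3*x) + C2*exp(-3*x)*sin(2*x).
Try f_p = A*cos(x) + B*sin(x). Substituting and equating the coefficients of cos(x) and sin(x) gives A = 1/15, B = 1/30, so f_p = cos(x)/15 + sin(x)/30.
General solution: f = cos(x)/15 + sin(x)/30 + C1*cos(2*x)*exp(-3*x) + C2*exp(-3*x)*sin(2*x).
Apply the initial conditions: f(0) = 1/15 + C1 = -4 and f'(0) = 1/30 - 3*C1 + 2*C2 = -4. Solving gives C1 = -61/15, C2 = -487/60.

f = cos(x)/15 + sin(x)/30 - 487*exp(-3*x)*sin(2*x)/60 - 61*cos(2*x)*exp(-3*x)/15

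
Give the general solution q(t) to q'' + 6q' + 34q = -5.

Characteristic equation r² + 6r + 34 = 0 has discriminant (6)² - 4·(34) = -100 < 0, so r = -3 ± 5i.
Hence q_h = C1*cos(5*t)*exp(-3*t) + C2*exp(-3*t)*sin(5*t).
For the particular solution try q_p = A0. Substituting and matching coefficients of each power of t gives A0 = -5/34, so q_p = -5/34.

q = -5/34 + C1*cos(5*t)*exp(-3*t) + C2*exp(-3*t)*sin(5*t)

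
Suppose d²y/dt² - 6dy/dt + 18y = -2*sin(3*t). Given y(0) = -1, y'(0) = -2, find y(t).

y = -4*cos(3*t)/45 - 2*sin(3*t)/45 - 41*cos(3*t)*exp(3*t)/45 + 13*exp(3*t)*sin(3*t)/45

Characteristic equation r² - 6r + 18 = 0 has discriminant (-6)² - 4·(18) = -36 < 0, so r = 3 ± 3i.
Hence y_h = C1*cos(3*t)*exp(3*t) + C2*exp(3*t)*sin(3*t).
Try y_p = A*cos(3*t) + B*sin(3*t). Substituting and equating the coefficients of cos(3t) and sin(3t) gives A = -4/45, B = -2/45, so y_p = -4*cos(3*t)/45 - 2*sin(3*t)/45.
General solution: y = -4*cos(3*t)/45 - 2*sin(3*t)/45 + C1*cos(3*t)*exp(3*t) + C2*exp(3*t)*sin(3*t).
Apply the initial conditions: y(0) = -4/45 + C1 = -1 and y'(0) = -2/15 + 3*C1 + 3*C2 = -2. Solving gives C1 = -41/45, C2 = 13/45.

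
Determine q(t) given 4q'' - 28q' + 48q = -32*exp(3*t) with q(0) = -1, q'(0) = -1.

q = -6*exp(4*t) + 5*exp(3*t) + 8*t*exp(3*t)

Divide through by 4: q'' - 7q' + 12q = -8*exp(3*t).
Characteristic equation r² - 7r + 12 = 0 factors as (r - 4)(r - 3) = 0, so r = 4, 3.
Hence q_h = C1*exp(4*t) + C2*exp(3*t).
Since exp(3*t) solves the homogeneous equation (r = 3 is a root of multiplicity 1), multiply the trial by t. Try q_p = A*t*exp(3*t). Substituting into the equation and dividing by exp(3*t) gives A = 8, so q_p = 8*t*exp(3*t).
General solution: q = C1*exp(4*t) + C2*exp(3*t) + 8*t*exp(3*t).
Apply the initial conditions: q(0) = C1 + C2 = -1 and q'(0) = 8 + 3*C2 + 4*C1 = -1. Solving gives C1 = -6, C2 = 5.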